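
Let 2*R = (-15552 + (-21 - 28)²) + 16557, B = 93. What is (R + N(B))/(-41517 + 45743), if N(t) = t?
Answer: 898/2113 ≈ 0.42499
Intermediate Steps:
R = 1703 (R = ((-15552 + (-21 - 28)²) + 16557)/2 = ((-15552 + (-49)²) + 16557)/2 = ((-15552 + 2401) + 16557)/2 = (-13151 + 16557)/2 = (½)*3406 = 1703)
(R + N(B))/(-41517 + 45743) = (1703 + 93)/(-41517 + 45743) = 1796/4226 = 1796*(1/4226) = 898/2113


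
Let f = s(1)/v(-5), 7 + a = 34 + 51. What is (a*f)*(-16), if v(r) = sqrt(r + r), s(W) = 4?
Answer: 2496*I*sqrt(10)/5 ≈ 1578.6*I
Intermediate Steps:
a = 78 (a = -7 + (34 + 51) = -7 + 85 = 78)
v(r) = sqrt(2)*sqrt(r) (v(r) = sqrt(2*r) = sqrt(2)*sqrt(r))
f = -2*I*sqrt(10)/5 (f = 4/((sqrt(2)*sqrt(-5))) = 4/((sqrt(2)*(I*sqrt(5)))) = 4/((I*sqrt(10))) = 4*(-I*sqrt(10)/10) = -2*I*sqrt(10)/5 ≈ -1.2649*I)
(a*f)*(-16) = (78*(-2*I*sqrt(10)/5))*(-16) = -156*I*sqrt(10)/5*(-16) = 2496*I*sqrt(10)/5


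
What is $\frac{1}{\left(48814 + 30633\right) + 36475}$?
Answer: $\frac{1}{115922} \approx 8.6265 \cdot 10^{-6}$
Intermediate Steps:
$\frac{1}{\left(48814 + 30633\right) + 36475} = \frac{1}{79447 + 36475} = \frac{1}{115922}$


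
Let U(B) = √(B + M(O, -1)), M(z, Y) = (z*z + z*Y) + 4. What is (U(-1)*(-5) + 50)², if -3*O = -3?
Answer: 2575 - 500*√3 ≈ 1709.0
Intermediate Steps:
O = 1 (O = -⅓*(-3) = 1)
M(z, Y) = 4 + z² + Y*z (M(z, Y) = (z² + Y*z) + 4 = 4 + z² + Y*z)
U(B) = √(4 + B) (U(B) = √(B + (4 + 1² - 1*1)) = √(B + (4 + 1 - 1)) = √(B + 4) = √(4 + B))
(U(-1)*(-5) + 50)² = (√(4 - 1)*(-5) + 50)² = (√3*(-5) + 50)² = (-5*√3 + 50)² = (50 - 5*√3)²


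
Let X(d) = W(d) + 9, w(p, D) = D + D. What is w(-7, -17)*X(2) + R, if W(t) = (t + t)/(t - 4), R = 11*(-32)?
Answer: -590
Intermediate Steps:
R = -352
w(p, D) = 2*D
W(t) = 2*t/(-4 + t) (W(t) = (2*t)/(-4 + t) = 2*t/(-4 + t))
X(d) = 9 + 2*d/(-4 + d) (X(d) = 2*d/(-4 + d) + 9 = 9 + 2*d/(-4 + d))
w(-7, -17)*X(2) + R = (2*(-17))*((-36 + 11*2)/(-4 + 2)) - 352 = -34*(-36 + 22)/(-2) - 352 = -(-17)*(-14) - 352 = -34*7 - 352 = -238 - 352 = -590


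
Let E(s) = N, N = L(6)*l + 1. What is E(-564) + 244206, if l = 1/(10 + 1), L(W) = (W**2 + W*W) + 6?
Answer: 2686355/11 ≈ 2.4421e+5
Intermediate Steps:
L(W) = 6 + 2*W**2 (L(W) = (W**2 + W**2) + 6 = 2*W**2 + 6 = 6 + 2*W**2)
l = 1/11 ≈ 0.090909
N = 89/11 (N = (6 + 2*6**2)*(1/11) + 1 = (6 + 2*36)*(1/11) + 1 = (6 + 72)*(1/11) + 1 = 78*(1/11) + 1 = 78/11 + 1 = 89/11 ≈ 8.0909)
E(s) = 89/11
E(-564) + 244206 = 89/11 + 244206 = 2686355/11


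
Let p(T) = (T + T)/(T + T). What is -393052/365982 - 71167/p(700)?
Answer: -13023117023/182991 ≈ -71168.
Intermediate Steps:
p(T) = 1 (p(T) = (2*T)/((2*T)) = (2*T)*(1/(2*T)) = 1)
-393052/365982 - 71167/p(700) = -393052/365982 - 71167/1 = -393052*1/365982 - 71167*1 = -196526/182991 - 71167 = -13023117023/182991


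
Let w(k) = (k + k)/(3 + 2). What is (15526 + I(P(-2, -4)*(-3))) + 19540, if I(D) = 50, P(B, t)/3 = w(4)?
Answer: 35116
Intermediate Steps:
w(k) = 2*k/5 (w(k) = (2*k)/5 = (2*k)*(⅕) = 2*k/5)
P(B, t) = 24/5 (P(B, t) = 3*((⅖)*4) = 3*(8/5) = 24/5)
(15526 + I(P(-2, -4)*(-3))) + 19540 = (15526 + 50) + 19540 = 15576 + 19540 = 35116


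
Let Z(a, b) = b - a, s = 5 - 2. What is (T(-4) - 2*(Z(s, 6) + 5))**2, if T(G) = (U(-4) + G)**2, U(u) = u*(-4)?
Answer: 16384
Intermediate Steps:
U(u) = -4*u
s = 3
T(G) = (16 + G)**2 (T(G) = (-4*(-4) + G)**2 = (16 + G)**2)
(T(-4) - 2*(Z(s, 6) + 5))**2 = ((16 - 4)**2 - 2*((6 - 1*3) + 5))**2 = (12**2 - 2*((6 - 3) + 5))**2 = (144 - 2*(3 + 5))**2 = (144 - 2*8)**2 = (144 - 16)**2 = 128**2 = 16384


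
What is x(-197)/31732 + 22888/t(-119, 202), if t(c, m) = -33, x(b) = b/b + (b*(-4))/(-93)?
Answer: -22514750141/32461836 ≈ -693.58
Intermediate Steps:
x(b) = 1 + 4*b/93 (x(b) = 1 - 4*b*(-1/93) = 1 + 4*b/93)
x(-197)/31732 + 22888/t(-119, 202) = (1 + (4/93)*(-197))/31732 + 22888/(-33) = (1 - 788/93)*(1/31732) + 22888*(-1/33) = -695/93*1/31732 - 22888/33 = -695/2951076 - 22888/33 = -22514750141/32461836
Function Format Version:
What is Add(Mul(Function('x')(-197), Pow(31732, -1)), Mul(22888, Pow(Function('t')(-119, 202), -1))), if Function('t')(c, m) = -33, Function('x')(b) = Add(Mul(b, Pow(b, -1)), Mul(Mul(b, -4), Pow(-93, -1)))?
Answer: Rational(-22514750141, 32461836) ≈ -693.58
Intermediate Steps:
Function('x')(b) = Add(1, Mul(Rational(4, 93), b)) (Function('x')(b) = Add(1, Mul(Mul(-4, b), Rational(-1, 93))) = Add(1, Mul(Rational(4, 93), b)))
Add(Mul(Function('x')(-197), Pow(31732, -1)), Mul(22888, Pow(Function('t')(-119, 202), -1))) = Add(Mul(Add(1, Mul(Rational(4, 93), -197)), Pow(31732, -1)), Mul(22888, Pow(-33, -1))) = Add(Mul(Add(1, Rational(-788, 93)), Rational(1, 31732)), Mul(22888, Rational(-1, 33))) = Add(Mul(Rational(-695, 93), Rational(1, 31732)), Rational(-22888, 33)) = Add(Rational(-695, 2951076), Rational(-22888, 33)) = Rational(-22514750141, 32461836)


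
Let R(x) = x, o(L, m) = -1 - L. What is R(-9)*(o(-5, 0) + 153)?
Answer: -1413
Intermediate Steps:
R(-9)*(o(-5, 0) + 153) = -9*((-1 - 1*(-5)) + 153) = -9*((-1 + 5) + 153) = -9*(4 + 153) = -9*157 = -1413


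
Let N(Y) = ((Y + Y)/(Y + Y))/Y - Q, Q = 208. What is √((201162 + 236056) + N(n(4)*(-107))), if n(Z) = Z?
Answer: √20013309853/214 ≈ 661.07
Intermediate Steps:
N(Y) = -208 + 1/Y (N(Y) = ((Y + Y)/(Y + Y))/Y - 1*208 = ((2*Y)/((2*Y)))/Y - 208 = ((2*Y)*(1/(2*Y)))/Y - 208 = 1/Y - 208 = -208 + 1/Y)
√((201162 + 236056) + N(n(4)*(-107))) = √((201162 + 236056) + (-208 + 1/(4*(-107)))) = √(437218 + (-208 + 1/(-428))) = √(437218 + (-208 - 1/428)) = √(437218 - 89025/428) = √(187040279/428) = √20013309853/214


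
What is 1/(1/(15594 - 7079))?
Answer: 8515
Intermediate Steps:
1/(1/(15594 - 7079)) = 1/(1/8515) = 8515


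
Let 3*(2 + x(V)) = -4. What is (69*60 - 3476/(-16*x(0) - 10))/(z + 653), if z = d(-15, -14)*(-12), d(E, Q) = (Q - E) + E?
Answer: 263886/53365 ≈ 4.9449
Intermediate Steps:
x(V) = -10/3 (x(V) = -2 + (⅓)*(-4) = -2 - 4/3 = -10/3)
d(E, Q) = Q
z = 168 (z = -14*(-12) = 168)
(69*60 - 3476/(-16*x(0) - 10))/(z + 653) = (69*60 - 3476/(-16*(-10/3) - 10))/(168 + 653) = (4140 - 3476/(160/3 - 10))/821 = (4140 - 3476/130/3)*(1/821) = (4140 - 3476*3/130)*(1/821) = (4140 - 5214/65)*(1/821) = (263886/65)*(1/821) = 263886/53365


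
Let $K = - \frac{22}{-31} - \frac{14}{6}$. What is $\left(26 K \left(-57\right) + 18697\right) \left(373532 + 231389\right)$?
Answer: $\frac{395739923121}{31} \approx 1.2766 \cdot 10^{10}$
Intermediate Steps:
$K = - \frac{151}{93}$ ($K = \left(-22\right) \left(- \frac{1}{31}\right) - \frac{7}{3} = \frac{22}{31} - \frac{7}{3} = - \frac{151}{93} \approx -1.6237$)
$\left(26 K \left(-57\right) + 18697\right) \left(373532 + 231389\right) = \left(26 \left(- \frac{151}{93}\right) \left(-57\right) + 18697\right) \left(373532 + 231389\right) = \left(\left(- \frac{3926}{93}\right) \left(-57\right) + 18697\right) 604921 = \left(\frac{74594}{31} + 18697\right) 604921 = \frac{654201}{31} \cdot 604921 = \frac{395739923121}{31}$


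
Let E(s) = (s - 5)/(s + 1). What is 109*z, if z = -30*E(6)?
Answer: -3270/7 ≈ -467.14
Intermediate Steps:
E(s) = (-5 + s)/(1 + s)
z = -30/7 (z = -30*(-5 + 6)/(1 + 6) = -30/7 ≈ -4.2857)
109*z = 109*(-30/7) = -3270/7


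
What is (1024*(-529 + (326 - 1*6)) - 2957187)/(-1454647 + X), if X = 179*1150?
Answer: 3171203/1248797 ≈ 2.5394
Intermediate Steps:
X = 205850
(1024*(-529 + (326 - 1*6)) - 2957187)/(-1454647 + X) = (1024*(-529 + (326 - 1*6)) - 2957187)/(-1454647 + 205850) = (1024*(-529 + (326 - 6)) - 2957187)/(-1248797) = (1024*(-529 + 320) - 2957187)*(-1/1248797) = (1024*(-209) - 2957187)*(-1/1248797) = (-214016 - 2957187)*(-1/1248797) = -3171203*(-1/1248797) = 3171203/1248797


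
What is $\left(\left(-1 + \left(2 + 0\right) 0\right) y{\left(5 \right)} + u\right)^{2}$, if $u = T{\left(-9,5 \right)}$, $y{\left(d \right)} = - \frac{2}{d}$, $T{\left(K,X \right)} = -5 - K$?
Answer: $\frac{484}{25} \approx 19.36$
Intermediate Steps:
$u = 4$ ($u = -5 - -9 = -5 + 9 = 4$)
$\left(\left(-1 + \left(2 + 0\right) 0\right) y{\left(5 \right)} + u\right)^{2} = \left(\left(-1 + \left(2 + 0\right) 0\right) \left(- \frac{2}{5}\right) + 4\right)^{2} = \left(\left(-1 + 2 \cdot 0\right) \left(\left(-2\right) \frac{1}{5}\right) + 4\right)^{2} = \left(\left(-1 + 0\right) \left(- \frac{2}{5}\right) + 4\right)^{2} = \left(\left(-1\right) \left(- \frac{2}{5}\right) + 4\right)^{2} = \left(\frac{2}{5} + 4\right)^{2} = \left(\frac{22}{5}\right)^{2} = \frac{484}{25}$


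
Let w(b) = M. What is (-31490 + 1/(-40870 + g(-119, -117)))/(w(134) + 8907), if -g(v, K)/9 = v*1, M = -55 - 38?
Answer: -417756837/116929462 ≈ -3.5727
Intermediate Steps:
M = -93
g(v, K) = -9*v
w(b) = -93
(-31490 + 1/(-40870 + g(-119, -117)))/(w(134) + 8907) = (-31490 + 1/(-40870 - 9*(-119)))/(-93 + 8907) = (-31490 + 1/(-40870 + 1071))/8814 = (-31490 + 1/(-39799))*(1/8814) = (-31490 - 1/39799)*(1/8814) = -1253270511/39799*1/8814 = -417756837/116929462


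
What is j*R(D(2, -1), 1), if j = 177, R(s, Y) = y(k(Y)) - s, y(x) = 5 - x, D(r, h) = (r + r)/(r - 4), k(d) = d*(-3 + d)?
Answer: 1593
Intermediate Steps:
D(r, h) = 2*r/(-4 + r) (D(r, h) = (2*r)/(-4 + r) = 2*r/(-4 + r))
R(s, Y) = 5 - s - Y*(-3 + Y) (R(s, Y) = (5 - Y*(-3 + Y)) - s = 5 - s - Y*(-3 + Y))
j*R(D(2, -1), 1) = 177*(5 - 2*2/(-4 + 2) - 1*1*(-3 + 1)) = 177*(5 - 2*2/(-2) - 1*1*(-2)) = 177*(5 - 2*2*(-1)/2 + 2) = 177*(5 - 1*(-2) + 2) = 177*(5 + 2 + 2) = 177*9 = 1593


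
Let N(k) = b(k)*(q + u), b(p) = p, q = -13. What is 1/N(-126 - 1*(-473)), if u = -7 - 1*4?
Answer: -1/8328 ≈ -0.00012008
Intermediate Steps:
u = -11 (u = -7 - 4 = -11)
N(k) = -24*k (N(k) = k*(-13 - 11) = k*(-24) = -24*k)
1/N(-126 - 1*(-473)) = 1/(-24*(-126 - 1*(-473))) = 1/(-24*(-126 + 473)) = 1/(-24*347) = 1/(-8328) = -1/8328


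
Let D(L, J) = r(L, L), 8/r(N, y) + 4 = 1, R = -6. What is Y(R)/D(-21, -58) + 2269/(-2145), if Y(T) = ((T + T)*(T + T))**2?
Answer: -16681789/2145 ≈ -7777.1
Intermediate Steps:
r(N, y) = -8/3 (r(N, y) = 8/(-4 + 1) = 8/(-3) = 8*(-1/3) = -8/3)
D(L, J) = -8/3
Y(T) = 16*T**4 (Y(T) = ((2*T)*(2*T))**2 = (4*T**2)**2 = 16*T**4)
Y(R)/D(-21, -58) + 2269/(-2145) = (16*(-6)**4)/(-8/3) + 2269/(-2145) = (16*1296)*(-3/8) + 2269*(-1/2145) = 20736*(-3/8) - 2269/2145 = -7776 - 2269/2145 = -16681789/2145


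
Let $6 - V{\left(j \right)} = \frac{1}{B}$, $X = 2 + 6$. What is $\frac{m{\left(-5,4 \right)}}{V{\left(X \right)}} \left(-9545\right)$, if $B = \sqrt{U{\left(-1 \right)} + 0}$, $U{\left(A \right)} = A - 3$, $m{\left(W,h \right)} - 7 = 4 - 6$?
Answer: $- \frac{229080}{29} + \frac{19090 i}{29} \approx -7899.3 + 658.28 i$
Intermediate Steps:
$m{\left(W,h \right)} = 5$ ($m{\left(W,h \right)} = 7 + \left(4 - 6\right) = 7 - 2 = 5$)
$X = 8$
$U{\left(A \right)} = -3 + A$
$B = 2 i$ ($B = \sqrt{\left(-3 - 1\right) + 0} = \sqrt{-4 + 0} = \sqrt{-4} = 2 i \approx 2.0 i$)
$V{\left(j \right)} = 6 + \frac{i}{2}$ ($V{\left(j \right)} = 6 - \frac{1}{2 i} = 6 - - \frac{i}{2} = 6 + \frac{i}{2}$)
$\frac{m{\left(-5,4 \right)}}{V{\left(X \right)}} \left(-9545\right) = \frac{5}{6 + \frac{i}{2}} \left(-9545\right) = 5 \frac{4 \left(6 - \frac{i}{2}\right)}{145} \left(-9545\right) = \frac{4 \left(6 - \frac{i}{2}\right)}{29} \left(-9545\right) = - \frac{38180 \left(6 - \frac{i}{2}\right)}{29}$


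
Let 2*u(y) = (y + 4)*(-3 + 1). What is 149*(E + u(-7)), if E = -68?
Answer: -9685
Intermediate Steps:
u(y) = -4 - y (u(y) = ((y + 4)*(-3 + 1))/2 = ((4 + y)*(-2))/2 = (-8 - 2*y)/2 = -4 - y)
149*(E + u(-7)) = 149*(-68 + (-4 - 1*(-7))) = 149*(-68 + (-4 + 7)) = 149*(-68 + 3) = 149*(-65) = -9685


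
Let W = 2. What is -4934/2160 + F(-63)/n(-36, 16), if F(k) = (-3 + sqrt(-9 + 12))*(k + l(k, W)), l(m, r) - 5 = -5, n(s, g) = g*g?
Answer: -53429/34560 - 63*sqrt(3)/256 ≈ -1.9722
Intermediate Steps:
n(s, g) = g**2
l(m, r) = 0 (l(m, r) = 5 - 5 = 0)
F(k) = k*(-3 + sqrt(3)) (F(k) = (-3 + sqrt(-9 + 12))*(k + 0) = (-3 + sqrt(3))*k = k*(-3 + sqrt(3)))
-4934/2160 + F(-63)/n(-36, 16) = -4934/2160 + (-63*(-3 + sqrt(3)))/(16**2) = -4934*1/2160 + (189 - 63*sqrt(3))/256 = -2467/1080 + (189 - 63*sqrt(3))*(1/256) = -2467/1080 + (189/256 - 63*sqrt(3)/256) = -53429/34560 - 63*sqrt(3)/256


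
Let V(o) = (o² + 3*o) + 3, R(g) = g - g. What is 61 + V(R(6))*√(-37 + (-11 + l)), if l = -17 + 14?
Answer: 61 + 3*I*√51 ≈ 61.0 + 21.424*I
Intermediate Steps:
R(g) = 0
V(o) = 3 + o² + 3*o
l = -3
61 + V(R(6))*√(-37 + (-11 + l)) = 61 + (3 + 0² + 3*0)*√(-37 + (-11 - 3)) = 61 + (3 + 0 + 0)*√(-37 - 14) = 61 + 3*√(-51) = 61 + 3*(I*√51) = 61 + 3*I*√51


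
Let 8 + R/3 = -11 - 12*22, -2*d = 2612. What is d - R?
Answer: -457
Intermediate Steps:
d = -1306 (d = -½*2612 = -1306)
R = -849 (R = -24 + 3*(-11 - 12*22) = -24 + 3*(-11 - 264) = -24 + 3*(-275) = -24 - 825 = -849)
d - R = -1306 - 1*(-849) = -1306 + 849 = -457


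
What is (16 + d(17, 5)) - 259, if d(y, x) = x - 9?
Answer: -247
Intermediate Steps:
d(y, x) = -9 + x
(16 + d(17, 5)) - 259 = (16 + (-9 + 5)) - 259 = (16 - 4) - 259 = 12 - 259 = -247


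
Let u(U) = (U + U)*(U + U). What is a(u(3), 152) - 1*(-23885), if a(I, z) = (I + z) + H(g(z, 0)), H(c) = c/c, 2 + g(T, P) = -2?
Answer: 24074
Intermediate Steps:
g(T, P) = -4 (g(T, P) = -2 - 2 = -4)
u(U) = 4*U² (u(U) = (2*U)*(2*U) = 4*U²)
H(c) = 1
a(I, z) = 1 + I + z (a(I, z) = (I + z) + 1 = 1 + I + z)
a(u(3), 152) - 1*(-23885) = (1 + 4*3² + 152) - 1*(-23885) = (1 + 4*9 + 152) + 23885 = (1 + 36 + 152) + 23885 = 189 + 23885 = 24074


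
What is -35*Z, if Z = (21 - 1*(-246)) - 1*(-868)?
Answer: -39725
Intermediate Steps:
Z = 1135 (Z = (21 + 246) + 868 = 267 + 868 = 1135)
-35*Z = -35*1135 = -39725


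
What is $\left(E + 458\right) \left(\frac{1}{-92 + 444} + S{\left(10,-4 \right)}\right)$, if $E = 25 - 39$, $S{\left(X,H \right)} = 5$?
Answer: $\frac{195471}{88} \approx 2221.3$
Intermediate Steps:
$E = -14$ ($E = 25 - 39 = -14$)
$\left(E + 458\right) \left(\frac{1}{-92 + 444} + S{\left(10,-4 \right)}\right) = \left(-14 + 458\right) \left(\frac{1}{-92 + 444} + 5\right) = 444 \left(\frac{1}{352} + 5\right) = 444 \cdot \frac{1761}{352} = \frac{195471}{88}$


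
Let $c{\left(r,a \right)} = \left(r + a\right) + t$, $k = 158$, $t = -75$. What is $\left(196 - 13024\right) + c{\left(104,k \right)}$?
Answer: $-12641$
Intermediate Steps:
$c{\left(r,a \right)} = -75 + a + r$ ($c{\left(r,a \right)} = \left(r + a\right) - 75 = \left(a + r\right) - 75 = -75 + a + r$)
$\left(196 - 13024\right) + c{\left(104,k \right)} = \left(196 - 13024\right) + \left(-75 + 158 + 104\right) = -12828 + 187 = -12641$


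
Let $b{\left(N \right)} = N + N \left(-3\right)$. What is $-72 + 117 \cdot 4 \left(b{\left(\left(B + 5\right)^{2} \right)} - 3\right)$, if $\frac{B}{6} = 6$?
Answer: $-1574892$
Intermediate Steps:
$B = 36$ ($B = 6 \cdot 6 = 36$)
$b{\left(N \right)} = - 2 N$ ($b{\left(N \right)} = N - 3 N = - 2 N$)
$-72 + 117 \cdot 4 \left(b{\left(\left(B + 5\right)^{2} \right)} - 3\right) = -72 + 117 \cdot 4 \left(- 2 \left(36 + 5\right)^{2} - 3\right) = -72 + 117 \cdot 4 \left(- 2 \cdot 41^{2} - 3\right) = -72 + 117 \cdot 4 \left(\left(-2\right) 1681 - 3\right) = -72 + 117 \cdot 4 \left(-3362 - 3\right) = -72 + 117 \cdot 4 \left(-3365\right) = -72 + 117 \left(-13460\right) = -72 - 1574820 = -1574892$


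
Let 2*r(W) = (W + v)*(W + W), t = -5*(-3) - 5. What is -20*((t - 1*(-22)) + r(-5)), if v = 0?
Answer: -1140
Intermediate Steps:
t = 10 (t = 15 - 5 = 10)
r(W) = W**2 (r(W) = ((W + 0)*(W + W))/2 = (W*(2*W))/2 = (2*W**2)/2 = W**2)
-20*((t - 1*(-22)) + r(-5)) = -20*((10 - 1*(-22)) + (-5)**2) = -20*((10 + 22) + 25) = -20*(32 + 25) = -20*57 = -1140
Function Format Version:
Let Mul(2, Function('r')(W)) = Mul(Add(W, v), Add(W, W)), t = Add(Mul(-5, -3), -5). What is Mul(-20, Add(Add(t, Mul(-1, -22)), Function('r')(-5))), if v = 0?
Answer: -1140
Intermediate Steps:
t = 10 (t = Add(15, -5) = 10)
Function('r')(W) = Pow(W, 2) (Function('r')(W) = Mul(Rational(1, 2), Mul(Add(W, 0), Add(W, W))) = Mul(Rational(1, 2), Mul(W, Mul(2, W))) = Mul(Rational(1, 2), Mul(2, Pow(W, 2))) = Pow(W, 2))
Mul(-20, Add(Add(t, Mul(-1, -22)), Function('r')(-5))) = Mul(-20, Add(Add(10, Mul(-1, -22)), Pow(-5, 2))) = Mul(-20, Add(Add(10, 22), 25)) = Mul(-20, Add(32, 25)) = Mul(-20, 57) = -1140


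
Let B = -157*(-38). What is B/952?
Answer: 2983/476 ≈ 6.2668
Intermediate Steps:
B = 5966
B/952 = 5966/952 = 5966*(1/952) = 2983/476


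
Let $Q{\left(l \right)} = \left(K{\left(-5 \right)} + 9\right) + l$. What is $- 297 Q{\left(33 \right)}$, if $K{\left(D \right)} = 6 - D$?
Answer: $-15741$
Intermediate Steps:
$Q{\left(l \right)} = 20 + l$ ($Q{\left(l \right)} = \left(\left(6 - -5\right) + 9\right) + l = \left(\left(6 + 5\right) + 9\right) + l = \left(11 + 9\right) + l = 20 + l$)
$- 297 Q{\left(33 \right)} = - 297 \left(20 + 33\right) = \left(-297\right) 53 = -15741$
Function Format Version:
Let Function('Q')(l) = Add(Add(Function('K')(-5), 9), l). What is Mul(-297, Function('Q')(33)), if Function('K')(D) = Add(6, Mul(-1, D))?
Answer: -15741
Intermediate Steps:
Function('Q')(l) = Add(20, l) (Function('Q')(l) = Add(Add(Add(6, Mul(-1, -5)), 9), l) = Add(Add(Add(6, 5), 9), l) = Add(Add(11, 9), l) = Add(20, l))
Mul(-297, Function('Q')(33)) = Mul(-297, Add(20, 33)) = Mul(-297, 53) = -15741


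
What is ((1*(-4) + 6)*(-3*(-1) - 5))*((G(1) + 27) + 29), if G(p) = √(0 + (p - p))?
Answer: -224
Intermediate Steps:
G(p) = 0 (G(p) = √(0 + 0) = √0 = 0)
((1*(-4) + 6)*(-3*(-1) - 5))*((G(1) + 27) + 29) = ((1*(-4) + 6)*(-3*(-1) - 5))*((0 + 27) + 29) = ((-4 + 6)*(3 - 5))*(27 + 29) = (2*(-2))*56 = -4*56 = -224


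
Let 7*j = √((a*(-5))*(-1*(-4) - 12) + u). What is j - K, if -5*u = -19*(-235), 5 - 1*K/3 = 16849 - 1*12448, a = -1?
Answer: 13188 + I*√933/7 ≈ 13188.0 + 4.3636*I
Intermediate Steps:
K = -13188 (K = 15 - 3*(16849 - 1*12448) = 15 - 3*(16849 - 12448) = 15 - 3*4401 = 15 - 13203 = -13188)
u = -893 (u = -(-19)*(-235)/5 = -⅕*4465 = -893)
j = I*√933/7 (j = √((-1*(-5))*(-1*(-4) - 12) - 893)/7 = √(5*(4 - 12) - 893)/7 = √(5*(-8) - 893)/7 = √(-40 - 893)/7 = √(-933)/7 = (I*√933)/7 = I*√933/7 ≈ 4.3636*I)
j - K = I*√933/7 - 1*(-13188) = I*√933/7 + 13188 = 13188 + I*√933/7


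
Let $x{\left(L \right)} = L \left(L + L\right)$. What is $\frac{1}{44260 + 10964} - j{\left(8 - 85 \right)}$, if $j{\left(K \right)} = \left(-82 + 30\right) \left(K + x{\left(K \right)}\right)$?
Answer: $\frac{33830885089}{55224} \approx 6.1261 \cdot 10^{5}$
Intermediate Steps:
$x{\left(L \right)} = 2 L^{2}$ ($x{\left(L \right)} = L 2 L = 2 L^{2}$)
$j{\left(K \right)} = - 104 K^{2} - 52 K$ ($j{\left(K \right)} = \left(-82 + 30\right) \left(K + 2 K^{2}\right) = - 52 \left(K + 2 K^{2}\right) = - 104 K^{2} - 52 K$)
$\frac{1}{44260 + 10964} - j{\left(8 - 85 \right)} = \frac{1}{44260 + 10964} - 52 \left(8 - 85\right) \left(-1 - 2 \left(8 - 85\right)\right) = \frac{1}{55224} - 52 \left(8 - 85\right) \left(-1 - 2 \left(8 - 85\right)\right) = \frac{1}{55224} - 52 \left(-77\right) \left(-1 - -154\right) = \frac{1}{55224} - 52 \left(-77\right) \left(-1 + 154\right) = \frac{1}{55224} - 52 \left(-77\right) 153 = \frac{1}{55224} - -612612 = \frac{1}{55224} + 612612 = \frac{33830885089}{55224}$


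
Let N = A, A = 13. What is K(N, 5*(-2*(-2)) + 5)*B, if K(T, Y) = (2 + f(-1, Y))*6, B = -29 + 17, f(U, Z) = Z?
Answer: -1944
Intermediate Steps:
B = -12
N = 13
K(T, Y) = 12 + 6*Y (K(T, Y) = (2 + Y)*6 = 12 + 6*Y)
K(N, 5*(-2*(-2)) + 5)*B = (12 + 6*(5*(-2*(-2)) + 5))*(-12) = (12 + 6*(5*4 + 5))*(-12) = (12 + 6*(20 + 5))*(-12) = (12 + 6*25)*(-12) = (12 + 150)*(-12) = 162*(-12) = -1944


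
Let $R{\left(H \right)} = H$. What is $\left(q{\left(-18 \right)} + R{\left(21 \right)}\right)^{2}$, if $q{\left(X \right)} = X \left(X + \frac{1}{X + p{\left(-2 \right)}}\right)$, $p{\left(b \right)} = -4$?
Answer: $\frac{14470416}{121} \approx 1.1959 \cdot 10^{5}$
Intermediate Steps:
$q{\left(X \right)} = X \left(X + \frac{1}{-4 + X}\right)$ ($q{\left(X \right)} = X \left(X + \frac{1}{X - 4}\right) = X \left(X + \frac{1}{-4 + X}\right)$)
$\left(q{\left(-18 \right)} + R{\left(21 \right)}\right)^{2} = \left(- \frac{18 \left(1 + \left(-18\right)^{2} - -72\right)}{-4 - 18} + 21\right)^{2} = \left(- \frac{18 \left(1 + 324 + 72\right)}{-22} + 21\right)^{2} = \left(\left(-18\right) \left(- \frac{1}{22}\right) 397 + 21\right)^{2} = \left(\frac{3573}{11} + 21\right)^{2} = \left(\frac{3804}{11}\right)^{2} = \frac{14470416}{121}$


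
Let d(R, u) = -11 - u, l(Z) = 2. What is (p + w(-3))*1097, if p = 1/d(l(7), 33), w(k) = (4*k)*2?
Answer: -1159529/44 ≈ -26353.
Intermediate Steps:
w(k) = 8*k
p = -1/44 (p = 1/(-11 - 1*33) = 1/(-11 - 33) = 1/(-44) = -1/44 ≈ -0.022727)
(p + w(-3))*1097 = (-1/44 + 8*(-3))*1097 = (-1/44 - 24)*1097 = -1057/44*1097 = -1159529/44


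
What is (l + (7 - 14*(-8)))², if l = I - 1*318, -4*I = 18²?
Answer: 78400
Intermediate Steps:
I = -81 (I = -¼*18² = -¼*324 = -81)
l = -399 (l = -81 - 1*318 = -81 - 318 = -399)
(l + (7 - 14*(-8)))² = (-399 + (7 - 14*(-8)))² = (-399 + (7 + 112))² = (-399 + 119)² = (-280)² = 78400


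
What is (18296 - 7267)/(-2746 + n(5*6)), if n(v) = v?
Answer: -11029/2716 ≈ -4.0608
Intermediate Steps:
(18296 - 7267)/(-2746 + n(5*6)) = (18296 - 7267)/(-2746 + 5*6) = 11029/(-2746 + 30) = 11029/(-2716) = 11029*(-1/2716) = -11029/2716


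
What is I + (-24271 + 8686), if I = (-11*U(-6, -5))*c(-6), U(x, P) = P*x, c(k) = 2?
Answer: -16245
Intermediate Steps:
I = -660 (I = -(-55)*(-6)*2 = -11*30*2 = -330*2 = -660)
I + (-24271 + 8686) = -660 + (-24271 + 8686) = -660 - 15585 = -16245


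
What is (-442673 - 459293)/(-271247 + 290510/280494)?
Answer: 4865308677/1463132029 ≈ 3.3253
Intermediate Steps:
(-442673 - 459293)/(-271247 + 290510/280494) = -901966/(-271247 + 290510*(1/280494)) = -901966/(-271247 + 145255/140247) = -901966/(-38041432754/140247) = -901966*(-140247/38041432754) = 4865308677/1463132029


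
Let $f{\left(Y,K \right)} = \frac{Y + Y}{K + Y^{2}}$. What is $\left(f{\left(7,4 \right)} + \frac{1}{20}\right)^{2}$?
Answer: $\frac{110889}{1123600} \approx 0.098691$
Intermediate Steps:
$f{\left(Y,K \right)} = \frac{2 Y}{K + Y^{2}}$
$\left(f{\left(7,4 \right)} + \frac{1}{20}\right)^{2} = \left(2 \cdot 7 \frac{1}{4 + 7^{2}} + \frac{1}{20}\right)^{2} = \left(2 \cdot 7 \frac{1}{4 + 49} + \frac{1}{20}\right)^{2} = \left(2 \cdot 7 \cdot \frac{1}{53} + \frac{1}{20}\right)^{2} = \left(\frac{14}{53} + \frac{1}{20}\right)^{2} = \left(\frac{333}{1060}\right)^{2} = \frac{110889}{1123600}$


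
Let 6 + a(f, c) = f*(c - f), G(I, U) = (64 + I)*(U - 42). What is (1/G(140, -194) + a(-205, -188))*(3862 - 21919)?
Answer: 1011617573395/16048 ≈ 6.3037e+7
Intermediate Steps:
G(I, U) = (-42 + U)*(64 + I) (G(I, U) = (64 + I)*(-42 + U) = (-42 + U)*(64 + I))
a(f, c) = -6 + f*(c - f)
(1/G(140, -194) + a(-205, -188))*(3862 - 21919) = (1/(-2688 - 42*140 + 64*(-194) + 140*(-194)) + (-6 - 1*(-205)² - 188*(-205)))*(3862 - 21919) = (1/(-2688 - 5880 - 12416 - 27160) + (-6 - 1*42025 + 38540))*(-18057) = (1/(-48144) + (-6 - 42025 + 38540))*(-18057) = (-1/48144 - 3491)*(-18057) = -168070705/48144*(-18057) = 1011617573395/16048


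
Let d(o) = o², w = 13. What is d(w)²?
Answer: 28561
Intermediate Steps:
d(w)² = (13²)² = 169² = 28561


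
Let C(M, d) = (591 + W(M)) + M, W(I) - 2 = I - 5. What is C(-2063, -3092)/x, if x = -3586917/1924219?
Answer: 6807886822/3586917 ≈ 1898.0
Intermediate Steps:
x = -3586917/1924219 (x = -3586917*1/1924219 = -3586917/1924219 ≈ -1.8641)
W(I) = -3 + I (W(I) = 2 + (I - 5) = 2 + (-5 + I) = -3 + I)
C(M, d) = 588 + 2*M (C(M, d) = (591 + (-3 + M)) + M = (588 + M) + M = 588 + 2*M)
C(-2063, -3092)/x = (588 + 2*(-2063))/(-3586917/1924219) = (588 - 4126)*(-1924219/3586917) = -3538*(-1924219/3586917) = 6807886822/3586917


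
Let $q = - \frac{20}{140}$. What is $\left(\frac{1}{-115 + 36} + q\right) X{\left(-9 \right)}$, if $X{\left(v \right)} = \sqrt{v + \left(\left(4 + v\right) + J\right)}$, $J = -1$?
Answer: $- \frac{86 i \sqrt{15}}{553} \approx - 0.60231 i$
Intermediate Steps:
$q = - \frac{1}{7}$ ($q = \left(-20\right) \frac{1}{140} = - \frac{1}{7} \approx -0.14286$)
$X{\left(v \right)} = \sqrt{3 + 2 v}$ ($X{\left(v \right)} = \sqrt{v + \left(\left(4 + v\right) - 1\right)} = \sqrt{v + \left(3 + v\right)} = \sqrt{3 + 2 v}$)
$\left(\frac{1}{-115 + 36} + q\right) X{\left(-9 \right)} = \left(\frac{1}{-115 + 36} - \frac{1}{7}\right) \sqrt{3 + 2 \left(-9\right)} = \left(\frac{1}{-79} - \frac{1}{7}\right) \sqrt{3 - 18} = \left(- \frac{1}{79} - \frac{1}{7}\right) \sqrt{-15} = - \frac{86 i \sqrt{15}}{553}$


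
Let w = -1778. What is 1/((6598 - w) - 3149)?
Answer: 1/5227 ≈ 0.00019131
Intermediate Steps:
1/((6598 - w) - 3149) = 1/((6598 - 1*(-1778)) - 3149) = 1/((6598 + 1778) - 3149) = 1/(8376 - 3149) = 1/5227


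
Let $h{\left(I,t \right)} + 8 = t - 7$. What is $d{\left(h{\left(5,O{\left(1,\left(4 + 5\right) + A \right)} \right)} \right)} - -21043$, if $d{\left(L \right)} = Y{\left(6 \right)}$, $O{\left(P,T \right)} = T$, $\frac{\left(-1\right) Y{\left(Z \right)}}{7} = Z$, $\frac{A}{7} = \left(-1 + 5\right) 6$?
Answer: $21001$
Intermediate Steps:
$A = 168$ ($A = 7 \left(-1 + 5\right) 6 = 7 \cdot 4 \cdot 6 = 7 \cdot 24 = 168$)
$Y{\left(Z \right)} = - 7 Z$
$h{\left(I,t \right)} = -15 + t$ ($h{\left(I,t \right)} = -8 + \left(t - 7\right) = -8 + \left(-7 + t\right) = -15 + t$)
$d{\left(L \right)} = -42$ ($d{\left(L \right)} = \left(-7\right) 6 = -42$)
$d{\left(h{\left(5,O{\left(1,\left(4 + 5\right) + A \right)} \right)} \right)} - -21043 = -42 - -21043 = -42 + 21043 = 21001$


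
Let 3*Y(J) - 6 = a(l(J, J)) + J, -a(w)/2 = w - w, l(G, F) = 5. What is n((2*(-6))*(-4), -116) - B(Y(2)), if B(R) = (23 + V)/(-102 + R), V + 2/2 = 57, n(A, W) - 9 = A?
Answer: 17223/298 ≈ 57.795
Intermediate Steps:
a(w) = 0 (a(w) = -2*(w - w) = -2*0 = 0)
n(A, W) = 9 + A
V = 56 (V = -1 + 57 = 56)
Y(J) = 2 + J/3 (Y(J) = 2 + (0 + J)/3 = 2 + J/3)
B(R) = 79/(-102 + R) (B(R) = (23 + 56)/(-102 + R) = 79/(-102 + R))
n((2*(-6))*(-4), -116) - B(Y(2)) = (9 + (2*(-6))*(-4)) - 79/(-102 + (2 + (⅓)*2)) = (9 - 12*(-4)) - 79/(-102 + (2 + ⅔)) = (9 + 48) - 79/(-102 + 8/3) = 57 - 79/(-298/3) = 57 - 79*(-3)/298 = 57 - 1*(-237/298) = 57 + 237/298 = 17223/298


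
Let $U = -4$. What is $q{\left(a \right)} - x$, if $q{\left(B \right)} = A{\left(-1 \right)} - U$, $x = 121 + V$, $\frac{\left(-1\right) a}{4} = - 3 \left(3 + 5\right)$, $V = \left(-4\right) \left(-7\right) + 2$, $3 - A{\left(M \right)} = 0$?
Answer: $-144$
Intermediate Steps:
$A{\left(M \right)} = 3$ ($A{\left(M \right)} = 3 - 0 = 3 + 0 = 3$)
$V = 30$ ($V = 28 + 2 = 30$)
$a = 96$ ($a = - 4 \left(- 3 \left(3 + 5\right)\right) = - 4 \left(\left(-3\right) 8\right) = \left(-4\right) \left(-24\right) = 96$)
$x = 151$ ($x = 121 + 30 = 151$)
$q{\left(B \right)} = 7$ ($q{\left(B \right)} = 3 - -4 = 3 + 4 = 7$)
$q{\left(a \right)} - x = 7 - 151 = -144$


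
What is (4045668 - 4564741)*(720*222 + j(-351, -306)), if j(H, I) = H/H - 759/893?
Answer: -74091054645542/893 ≈ -8.2969e+10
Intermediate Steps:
j(H, I) = 134/893 (j(H, I) = 1 - 759*1/893 = 1 - 759/893 = 134/893)
(4045668 - 4564741)*(720*222 + j(-351, -306)) = (4045668 - 4564741)*(720*222 + 134/893) = -519073*(159840 + 134/893) = -519073*142737254/893 = -74091054645542/893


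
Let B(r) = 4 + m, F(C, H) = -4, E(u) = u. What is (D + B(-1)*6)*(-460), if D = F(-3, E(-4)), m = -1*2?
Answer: -3680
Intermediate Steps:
m = -2
D = -4
B(r) = 2 (B(r) = 4 - 2 = 2)
(D + B(-1)*6)*(-460) = (-4 + 2*6)*(-460) = (-4 + 12)*(-460) = 8*(-460) = -3680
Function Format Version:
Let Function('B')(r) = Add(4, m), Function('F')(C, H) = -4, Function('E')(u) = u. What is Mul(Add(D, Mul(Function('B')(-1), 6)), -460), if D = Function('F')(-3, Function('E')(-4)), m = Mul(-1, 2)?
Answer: -3680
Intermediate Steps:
m = -2
D = -4
Function('B')(r) = 2 (Function('B')(r) = Add(4, -2) = 2)
Mul(Add(D, Mul(Function('B')(-1), 6)), -460) = Mul(Add(-4, Mul(2, 6)), -460) = Mul(Add(-4, 12), -460) = Mul(8, -460) = -3680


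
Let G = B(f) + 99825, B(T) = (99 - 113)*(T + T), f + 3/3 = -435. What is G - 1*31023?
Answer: 81010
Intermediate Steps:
f = -436 (f = -1 - 435 = -436)
B(T) = -28*T
G = 112033 (G = -28*(-436) + 99825 = 12208 + 99825 = 112033)
G - 1*31023 = 112033 - 1*31023 = 112033 - 31023 = 81010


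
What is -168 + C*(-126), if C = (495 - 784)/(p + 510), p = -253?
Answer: -6762/257 ≈ -26.311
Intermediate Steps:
C = -289/257 (C = (495 - 784)/(-253 + 510) = -289/257 ≈ -1.1245)
-168 + C*(-126) = -168 - 289/257*(-126) = -168 + 36414/257 = -6762/257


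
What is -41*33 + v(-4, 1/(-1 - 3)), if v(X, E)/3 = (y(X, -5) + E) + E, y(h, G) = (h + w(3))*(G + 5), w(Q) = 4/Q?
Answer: -2709/2 ≈ -1354.5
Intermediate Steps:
y(h, G) = (5 + G)*(4/3 + h) (y(h, G) = (h + 4/3)*(G + 5) = (h + 4*(⅓))*(5 + G) = (h + 4/3)*(5 + G) = (4/3 + h)*(5 + G) = (5 + G)*(4/3 + h))
v(X, E) = 6*E (v(X, E) = 3*(((20/3 + 5*X + (4/3)*(-5) - 5*X) + E) + E) = 3*(((20/3 + 5*X - 20/3 - 5*X) + E) + E) = 3*((0 + E) + E) = 3*(E + E) = 3*(2*E) = 6*E)
-41*33 + v(-4, 1/(-1 - 3)) = -41*33 + 6/(-1 - 3) = -1353 + 6/(-4) = -1353 + 6*(-¼) = -1353 - 3/2 = -2709/2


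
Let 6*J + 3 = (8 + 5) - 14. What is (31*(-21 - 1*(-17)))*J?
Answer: 248/3 ≈ 82.667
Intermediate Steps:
J = -⅔ (J = -½ + ((8 + 5) - 14)/6 = -½ + (13 - 14)/6 = -½ + (⅙)*(-1) = -½ - ⅙ = -⅔ ≈ -0.66667)
(31*(-21 - 1*(-17)))*J = (31*(-21 - 1*(-17)))*(-⅔) = (31*(-21 + 17))*(-⅔) = (31*(-4))*(-⅔) = -124*(-⅔) = 248/3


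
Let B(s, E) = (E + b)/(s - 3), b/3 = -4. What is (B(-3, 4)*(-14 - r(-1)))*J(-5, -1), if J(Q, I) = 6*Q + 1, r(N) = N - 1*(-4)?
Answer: 1972/3 ≈ 657.33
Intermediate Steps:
b = -12 (b = 3*(-4) = -12)
r(N) = 4 + N (r(N) = N + 4 = 4 + N)
J(Q, I) = 1 + 6*Q
B(s, E) = (-12 + E)/(-3 + s) (B(s, E) = (E - 12)/(s - 3) = (-12 + E)/(-3 + s))
(B(-3, 4)*(-14 - r(-1)))*J(-5, -1) = (((-12 + 4)/(-3 - 3))*(-14 - (4 - 1)))*(1 + 6*(-5)) = ((-8/(-6))*(-14 - 1*3))*(1 - 30) = ((-⅙*(-8))*(-14 - 3))*(-29) = ((4/3)*(-17))*(-29) = -68/3*(-29) = 1972/3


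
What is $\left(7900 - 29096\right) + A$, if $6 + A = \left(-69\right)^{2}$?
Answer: $-16441$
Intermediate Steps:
$A = 4755$ ($A = -6 + \left(-69\right)^{2} = -6 + 4761 = 4755$)
$\left(7900 - 29096\right) + A = \left(7900 - 29096\right) + 4755 = -21196 + 4755 = -16441$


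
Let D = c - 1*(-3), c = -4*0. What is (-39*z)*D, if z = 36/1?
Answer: -4212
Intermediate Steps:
c = 0
D = 3 (D = 0 - 1*(-3) = 0 + 3 = 3)
z = 36 (z = 36*1 = 36)
(-39*z)*D = -39*36*3 = -1404*3 = -4212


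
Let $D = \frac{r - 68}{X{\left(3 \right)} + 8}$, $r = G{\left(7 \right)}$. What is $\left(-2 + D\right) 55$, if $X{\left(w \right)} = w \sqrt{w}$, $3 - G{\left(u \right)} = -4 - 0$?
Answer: $- \frac{30910}{37} + \frac{10065 \sqrt{3}}{37} \approx -364.24$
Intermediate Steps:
$G{\left(u \right)} = 7$ ($G{\left(u \right)} = 3 - \left(-4 - 0\right) = 3 - \left(-4 + 0\right) = 3 - -4 = 3 + 4 = 7$)
$r = 7$
$X{\left(w \right)} = w^{\frac{3}{2}}$
$D = - \frac{61}{8 + 3 \sqrt{3}}$ ($D = \frac{7 - 68}{3^{\frac{3}{2}} + 8} = - \frac{61}{3 \sqrt{3} + 8} = - \frac{61}{8 + 3 \sqrt{3}} \approx -4.6226$)
$\left(-2 + D\right) 55 = \left(-2 - \left(\frac{488}{37} - \frac{183 \sqrt{3}}{37}\right)\right) 55 = \left(- \frac{562}{37} + \frac{183 \sqrt{3}}{37}\right) 55 = - \frac{30910}{37} + \frac{10065 \sqrt{3}}{37}$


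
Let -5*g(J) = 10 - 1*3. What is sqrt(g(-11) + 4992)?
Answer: sqrt(124765)/5 ≈ 70.644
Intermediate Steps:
g(J) = -7/5 (g(J) = -(10 - 1*3)/5 = -(10 - 3)/5 = -1/5*7 = -7/5)
sqrt(g(-11) + 4992) = sqrt(-7/5 + 4992) = sqrt(24953/5) = sqrt(124765)/5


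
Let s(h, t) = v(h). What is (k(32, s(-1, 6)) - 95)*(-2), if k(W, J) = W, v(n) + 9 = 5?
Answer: 126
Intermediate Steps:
v(n) = -4 (v(n) = -9 + 5 = -4)
s(h, t) = -4
(k(32, s(-1, 6)) - 95)*(-2) = (32 - 95)*(-2) = -63*(-2) = 126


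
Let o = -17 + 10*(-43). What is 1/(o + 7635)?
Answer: 1/7188 ≈ 0.00013912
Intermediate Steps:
o = -447 (o = -17 - 430 = -447)
1/(o + 7635) = 1/(-447 + 7635) = 1/7188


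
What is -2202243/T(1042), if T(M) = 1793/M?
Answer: -2294737206/1793 ≈ -1.2798e+6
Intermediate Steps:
-2202243/T(1042) = -2202243/(1793/1042) = -2202243/(1793*(1/1042)) = -2202243/1793/1042 = -2202243*1042/1793 = -2294737206/1793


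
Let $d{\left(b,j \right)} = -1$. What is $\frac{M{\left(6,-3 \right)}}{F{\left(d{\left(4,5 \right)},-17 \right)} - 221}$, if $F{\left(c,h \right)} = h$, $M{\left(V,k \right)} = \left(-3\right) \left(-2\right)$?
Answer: $- \frac{3}{119} \approx -0.02521$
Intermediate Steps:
$M{\left(V,k \right)} = 6$
$\frac{M{\left(6,-3 \right)}}{F{\left(d{\left(4,5 \right)},-17 \right)} - 221} = \frac{1}{-17 - 221} \cdot 6 = \frac{1}{-238} \cdot 6 = \left(- \frac{1}{238}\right) 6 = - \frac{3}{119}$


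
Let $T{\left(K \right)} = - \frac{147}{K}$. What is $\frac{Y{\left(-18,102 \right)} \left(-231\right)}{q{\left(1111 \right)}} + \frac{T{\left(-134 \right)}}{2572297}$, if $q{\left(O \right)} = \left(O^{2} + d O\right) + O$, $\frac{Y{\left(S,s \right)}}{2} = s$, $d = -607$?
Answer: $- \frac{210947861271}{2511543019570} \approx -0.083991$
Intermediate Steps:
$Y{\left(S,s \right)} = 2 s$
$q{\left(O \right)} = O^{2} - 606 O$ ($q{\left(O \right)} = \left(O^{2} - 607 O\right) + O = O^{2} - 606 O$)
$\frac{Y{\left(-18,102 \right)} \left(-231\right)}{q{\left(1111 \right)}} + \frac{T{\left(-134 \right)}}{2572297} = \frac{2 \cdot 102 \left(-231\right)}{1111 \left(-606 + 1111\right)} + \frac{\left(-147\right) \frac{1}{-134}}{2572297} = \frac{204 \left(-231\right)}{1111 \cdot 505} + \left(-147\right) \left(- \frac{1}{134}\right) \frac{1}{2572297} = - \frac{47124}{561055} + \frac{147}{134} \cdot \frac{1}{2572297} = \left(-47124\right) \frac{1}{561055} + \frac{21}{49241114} = - \frac{4284}{51005} + \frac{21}{49241114} = - \frac{210947861271}{2511543019570}$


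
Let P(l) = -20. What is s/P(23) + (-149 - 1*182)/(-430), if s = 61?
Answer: -1961/860 ≈ -2.2802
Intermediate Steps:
s/P(23) + (-149 - 1*182)/(-430) = 61/(-20) + (-149 - 1*182)/(-430) = 61*(-1/20) + (-149 - 182)*(-1/430) = -61/20 - 331*(-1/430) = -61/20 + 331/430 = -1961/860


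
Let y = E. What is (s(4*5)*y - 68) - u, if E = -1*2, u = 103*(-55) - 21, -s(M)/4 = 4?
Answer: 5650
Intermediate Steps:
s(M) = -16 (s(M) = -4*4 = -16)
u = -5686 (u = -5665 - 21 = -5686)
E = -2
y = -2
(s(4*5)*y - 68) - u = (-16*(-2) - 68) - 1*(-5686) = (32 - 68) + 5686 = -36 + 5686 = 5650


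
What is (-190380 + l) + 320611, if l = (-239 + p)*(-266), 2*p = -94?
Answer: 206307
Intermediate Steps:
p = -47 (p = (1/2)*(-94) = -47)
l = 76076 (l = (-239 - 47)*(-266) = -286*(-266) = 76076)
(-190380 + l) + 320611 = (-190380 + 76076) + 320611 = -114304 + 320611 = 206307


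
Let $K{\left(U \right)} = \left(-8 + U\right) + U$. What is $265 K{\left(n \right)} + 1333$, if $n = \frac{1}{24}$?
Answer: $- \frac{9179}{12} \approx -764.92$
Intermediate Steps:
$n = \frac{1}{24} \approx 0.041667$
$K{\left(U \right)} = -8 + 2 U$
$265 K{\left(n \right)} + 1333 = 265 \left(-8 + 2 \cdot \frac{1}{24}\right) + 1333 = 265 \left(-8 + \frac{1}{12}\right) + 1333 = 265 \left(- \frac{95}{12}\right) + 1333 = - \frac{25175}{12} + 1333 = - \frac{9179}{12}$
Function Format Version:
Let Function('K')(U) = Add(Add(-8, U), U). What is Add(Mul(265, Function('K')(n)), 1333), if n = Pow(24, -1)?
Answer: Rational(-9179, 12) ≈ -764.92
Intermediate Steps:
n = Rational(1, 24) ≈ 0.041667
Function('K')(U) = Add(-8, Mul(2, U))
Add(Mul(265, Function('K')(n)), 1333) = Add(Mul(265, Add(-8, Mul(2, Rational(1, 24)))), 1333) = Add(Mul(265, Add(-8, Rational(1, 12))), 1333) = Add(Mul(265, Rational(-95, 12)), 1333) = Add(Rational(-25175, 12), 1333) = Rational(-9179, 12)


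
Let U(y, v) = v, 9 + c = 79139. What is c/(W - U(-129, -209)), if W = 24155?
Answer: 39565/12182 ≈ 3.2478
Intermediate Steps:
c = 79130 (c = -9 + 79139 = 79130)
c/(W - U(-129, -209)) = 79130/(24155 - 1*(-209)) = 79130/(24155 + 209) = 79130/24364 = 79130*(1/24364) = 39565/12182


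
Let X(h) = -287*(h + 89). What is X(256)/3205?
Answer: -19803/641 ≈ -30.894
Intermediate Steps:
X(h) = -25543 - 287*h (X(h) = -287*(89 + h) = -25543 - 287*h)
X(256)/3205 = (-25543 - 287*256)/3205 = (-25543 - 73472)*(1/3205) = -99015*1/3205 = -19803/641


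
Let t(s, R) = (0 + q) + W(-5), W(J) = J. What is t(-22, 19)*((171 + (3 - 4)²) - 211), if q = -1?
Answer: 234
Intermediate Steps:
t(s, R) = -6 (t(s, R) = (0 - 1) - 5 = -1 - 5 = -6)
t(-22, 19)*((171 + (3 - 4)²) - 211) = -6*((171 + (3 - 4)²) - 211) = -6*((171 + (-1)²) - 211) = -6*((171 + 1) - 211) = -6*(172 - 211) = -6*(-39) = 234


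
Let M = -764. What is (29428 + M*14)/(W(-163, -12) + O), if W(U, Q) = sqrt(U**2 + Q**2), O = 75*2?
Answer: -2809800/4213 + 18732*sqrt(26713)/4213 ≈ 59.762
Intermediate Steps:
O = 150
W(U, Q) = sqrt(Q**2 + U**2)
(29428 + M*14)/(W(-163, -12) + O) = (29428 - 764*14)/(sqrt((-12)**2 + (-163)**2) + 150) = (29428 - 10696)/(sqrt(144 + 26569) + 150) = 18732/(sqrt(26713) + 150) = 18732/(150 + sqrt(26713))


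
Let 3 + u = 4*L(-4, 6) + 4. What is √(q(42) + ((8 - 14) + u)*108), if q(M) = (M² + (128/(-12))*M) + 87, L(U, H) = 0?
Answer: √863 ≈ 29.377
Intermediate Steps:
u = 1 (u = -3 + (4*0 + 4) = -3 + (0 + 4) = -3 + 4 = 1)
q(M) = 87 + M² - 32*M/3 (q(M) = (M² + (128*(-1/12))*M) + 87 = (M² - 32*M/3) + 87 = 87 + M² - 32*M/3)
√(q(42) + ((8 - 14) + u)*108) = √((87 + 42² - 32/3*42) + ((8 - 14) + 1)*108) = √((87 + 1764 - 448) + (-6 + 1)*108) = √(1403 - 5*108) = √(1403 - 540) = √863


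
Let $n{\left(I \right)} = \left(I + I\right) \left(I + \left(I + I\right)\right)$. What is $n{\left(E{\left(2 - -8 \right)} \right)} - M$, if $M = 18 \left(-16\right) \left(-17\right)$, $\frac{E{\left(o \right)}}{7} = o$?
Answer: $24504$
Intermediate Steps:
$E{\left(o \right)} = 7 o$
$n{\left(I \right)} = 6 I^{2}$ ($n{\left(I \right)} = 2 I \left(I + 2 I\right) = 2 I 3 I = 6 I^{2}$)
$M = 4896$ ($M = \left(-288\right) \left(-17\right) = 4896$)
$n{\left(E{\left(2 - -8 \right)} \right)} - M = 6 \left(7 \left(2 - -8\right)\right)^{2} - 4896 = 6 \left(7 \left(2 + 8\right)\right)^{2} - 4896 = 6 \left(7 \cdot 10\right)^{2} - 4896 = 6 \cdot 70^{2} - 4896 = 6 \cdot 4900 - 4896 = 29400 - 4896 = 24504$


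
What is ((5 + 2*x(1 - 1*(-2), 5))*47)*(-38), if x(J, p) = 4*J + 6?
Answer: -73226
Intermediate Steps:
x(J, p) = 6 + 4*J
((5 + 2*x(1 - 1*(-2), 5))*47)*(-38) = ((5 + 2*(6 + 4*(1 - 1*(-2))))*47)*(-38) = ((5 + 2*(6 + 4*(1 + 2)))*47)*(-38) = ((5 + 2*(6 + 4*3))*47)*(-38) = ((5 + 2*(6 + 12))*47)*(-38) = ((5 + 2*18)*47)*(-38) = ((5 + 36)*47)*(-38) = (41*47)*(-38) = 1927*(-38) = -73226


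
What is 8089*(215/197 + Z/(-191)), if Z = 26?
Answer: 290742927/37627 ≈ 7727.0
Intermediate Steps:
8089*(215/197 + Z/(-191)) = 8089*(215/197 + 26/(-191)) = 8089*(215*(1/197) + 26*(-1/191)) = 8089*(215/197 - 26/191) = 8089*(35943/37627) = 290742927/37627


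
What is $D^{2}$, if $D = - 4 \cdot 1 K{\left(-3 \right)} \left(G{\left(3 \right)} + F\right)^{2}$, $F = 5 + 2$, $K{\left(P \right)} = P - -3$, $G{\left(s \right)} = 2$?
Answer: $0$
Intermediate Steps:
$K{\left(P \right)} = 3 + P$ ($K{\left(P \right)} = P + 3 = 3 + P$)
$F = 7$
$D = 0$ ($D = - 4 \cdot 1 \left(3 - 3\right) \left(2 + 7\right)^{2} = - 4 \cdot 1 \cdot 0 \cdot 9^{2} = \left(-4\right) 0 \cdot 81 = 0 \cdot 81 = 0$)
$D^{2} = 0^{2} = 0$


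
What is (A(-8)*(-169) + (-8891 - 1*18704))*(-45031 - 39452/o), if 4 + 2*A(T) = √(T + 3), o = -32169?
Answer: 39483475885259/32169 + 244807111003*I*√5/64338 ≈ 1.2274e+9 + 8.5083e+6*I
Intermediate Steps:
A(T) = -2 + √(3 + T)/2 (A(T) = -2 + √(T + 3)/2 = -2 + √(3 + T)/2)
(A(-8)*(-169) + (-8891 - 1*18704))*(-45031 - 39452/o) = ((-2 + √(3 - 8)/2)*(-169) + (-8891 - 1*18704))*(-45031 - 39452/(-32169)) = ((-2 + √(-5)/2)*(-169) + (-8891 - 18704))*(-45031 - 39452*(-1/32169)) = ((-2 + (I*√5)/2)*(-169) - 27595)*(-45031 + 39452/32169) = ((-2 + I*√5/2)*(-169) - 27595)*(-1448562787/32169) = ((338 - 169*I*√5/2) - 27595)*(-1448562787/32169) = (-27257 - 169*I*√5/2)*(-1448562787/32169) = 39483475885259/32169 + 244807111003*I*√5/64338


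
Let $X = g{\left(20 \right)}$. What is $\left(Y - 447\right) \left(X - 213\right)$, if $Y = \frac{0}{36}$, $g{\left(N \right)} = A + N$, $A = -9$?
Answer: $90294$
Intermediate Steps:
$g{\left(N \right)} = -9 + N$
$X = 11$ ($X = -9 + 20 = 11$)
$Y = 0$ ($Y = 0 \cdot \frac{1}{36} = 0$)
$\left(Y - 447\right) \left(X - 213\right) = \left(0 - 447\right) \left(11 - 213\right) = \left(-447\right) \left(-202\right) = 90294$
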